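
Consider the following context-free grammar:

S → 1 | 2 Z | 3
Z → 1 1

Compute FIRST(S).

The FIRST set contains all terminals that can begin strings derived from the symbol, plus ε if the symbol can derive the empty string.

We compute FIRST(S) using the standard algorithm.
FIRST(S) = {1, 2, 3}
FIRST(Z) = {1}
Therefore, FIRST(S) = {1, 2, 3}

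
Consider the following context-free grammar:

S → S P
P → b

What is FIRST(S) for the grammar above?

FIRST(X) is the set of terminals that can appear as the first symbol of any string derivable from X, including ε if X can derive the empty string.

We compute FIRST(S) using the standard algorithm.
FIRST(P) = {b}
FIRST(S) = {}
Therefore, FIRST(S) = {}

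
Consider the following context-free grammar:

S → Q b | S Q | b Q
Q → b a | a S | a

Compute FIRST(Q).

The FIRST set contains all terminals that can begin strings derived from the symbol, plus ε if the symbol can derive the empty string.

We compute FIRST(Q) using the standard algorithm.
FIRST(Q) = {a, b}
FIRST(S) = {a, b}
Therefore, FIRST(Q) = {a, b}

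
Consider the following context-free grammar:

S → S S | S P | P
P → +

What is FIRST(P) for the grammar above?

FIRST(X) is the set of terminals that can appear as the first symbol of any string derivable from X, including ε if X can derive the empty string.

We compute FIRST(P) using the standard algorithm.
FIRST(P) = {+}
FIRST(S) = {+}
Therefore, FIRST(P) = {+}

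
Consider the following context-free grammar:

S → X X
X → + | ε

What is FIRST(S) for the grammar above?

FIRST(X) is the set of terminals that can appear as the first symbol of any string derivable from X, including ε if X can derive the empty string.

We compute FIRST(S) using the standard algorithm.
FIRST(S) = {+, ε}
FIRST(X) = {+, ε}
Therefore, FIRST(S) = {+, ε}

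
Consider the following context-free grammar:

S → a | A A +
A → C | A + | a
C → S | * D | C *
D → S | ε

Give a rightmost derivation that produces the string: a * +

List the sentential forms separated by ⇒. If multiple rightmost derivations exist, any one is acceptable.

S ⇒ A A + ⇒ A C + ⇒ A * D + ⇒ A * + ⇒ a * +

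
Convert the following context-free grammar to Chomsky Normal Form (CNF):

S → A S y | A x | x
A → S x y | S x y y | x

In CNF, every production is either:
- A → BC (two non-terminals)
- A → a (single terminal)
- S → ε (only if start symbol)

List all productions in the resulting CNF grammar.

TY → y; TX → x; S → x; A → x; S → A X0; X0 → S TY; S → A TX; A → S X1; X1 → TX TY; A → S X2; X2 → TX X3; X3 → TY TY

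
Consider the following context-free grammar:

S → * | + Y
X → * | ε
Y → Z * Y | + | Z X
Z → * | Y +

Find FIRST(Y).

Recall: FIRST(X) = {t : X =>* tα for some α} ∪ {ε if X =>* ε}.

We compute FIRST(Y) using the standard algorithm.
FIRST(S) = {*, +}
FIRST(X) = {*, ε}
FIRST(Y) = {*, +}
FIRST(Z) = {*, +}
Therefore, FIRST(Y) = {*, +}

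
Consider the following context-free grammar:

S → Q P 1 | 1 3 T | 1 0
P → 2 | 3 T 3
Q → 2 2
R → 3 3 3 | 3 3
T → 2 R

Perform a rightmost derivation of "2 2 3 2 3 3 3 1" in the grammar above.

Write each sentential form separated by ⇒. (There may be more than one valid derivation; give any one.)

S ⇒ Q P 1 ⇒ Q 3 T 3 1 ⇒ Q 3 2 R 3 1 ⇒ Q 3 2 3 3 3 1 ⇒ 2 2 3 2 3 3 3 1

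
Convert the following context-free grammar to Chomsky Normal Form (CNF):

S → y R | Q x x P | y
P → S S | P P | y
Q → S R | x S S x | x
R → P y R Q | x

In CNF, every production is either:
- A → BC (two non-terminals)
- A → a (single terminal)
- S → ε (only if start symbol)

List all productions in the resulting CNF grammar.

TY → y; TX → x; S → y; P → y; Q → x; R → x; S → TY R; S → Q X0; X0 → TX X1; X1 → TX P; P → S S; P → P P; Q → S R; Q → TX X2; X2 → S X3; X3 → S TX; R → P X4; X4 → TY X5; X5 → R Q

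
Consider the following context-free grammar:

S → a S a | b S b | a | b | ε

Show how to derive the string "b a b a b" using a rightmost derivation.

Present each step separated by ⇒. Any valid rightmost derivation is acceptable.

S ⇒ b S b ⇒ b a S a b ⇒ b a b a b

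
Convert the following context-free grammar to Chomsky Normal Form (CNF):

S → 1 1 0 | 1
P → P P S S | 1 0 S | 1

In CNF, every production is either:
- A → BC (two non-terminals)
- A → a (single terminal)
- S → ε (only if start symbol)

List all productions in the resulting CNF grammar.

T1 → 1; T0 → 0; S → 1; P → 1; S → T1 X0; X0 → T1 T0; P → P X1; X1 → P X2; X2 → S S; P → T1 X3; X3 → T0 S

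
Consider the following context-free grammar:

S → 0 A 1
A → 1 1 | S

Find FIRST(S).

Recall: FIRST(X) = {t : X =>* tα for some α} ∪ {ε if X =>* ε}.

We compute FIRST(S) using the standard algorithm.
FIRST(A) = {0, 1}
FIRST(S) = {0}
Therefore, FIRST(S) = {0}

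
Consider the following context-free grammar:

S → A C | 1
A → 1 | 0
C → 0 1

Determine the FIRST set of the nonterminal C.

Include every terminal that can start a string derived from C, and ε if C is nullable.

We compute FIRST(C) using the standard algorithm.
FIRST(A) = {0, 1}
FIRST(C) = {0}
FIRST(S) = {0, 1}
Therefore, FIRST(C) = {0}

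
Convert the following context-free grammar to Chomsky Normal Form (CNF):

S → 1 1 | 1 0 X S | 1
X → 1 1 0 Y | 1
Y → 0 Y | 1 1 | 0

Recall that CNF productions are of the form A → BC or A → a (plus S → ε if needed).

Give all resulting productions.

T1 → 1; T0 → 0; S → 1; X → 1; Y → 0; S → T1 T1; S → T1 X0; X0 → T0 X1; X1 → X S; X → T1 X2; X2 → T1 X3; X3 → T0 Y; Y → T0 Y; Y → T1 T1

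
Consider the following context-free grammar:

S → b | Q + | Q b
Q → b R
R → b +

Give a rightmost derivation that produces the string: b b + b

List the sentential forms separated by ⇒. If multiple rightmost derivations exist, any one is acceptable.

S ⇒ Q b ⇒ b R b ⇒ b b + b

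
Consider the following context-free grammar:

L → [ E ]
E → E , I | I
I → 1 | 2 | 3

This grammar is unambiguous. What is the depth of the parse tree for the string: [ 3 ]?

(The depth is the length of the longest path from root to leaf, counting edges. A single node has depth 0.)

3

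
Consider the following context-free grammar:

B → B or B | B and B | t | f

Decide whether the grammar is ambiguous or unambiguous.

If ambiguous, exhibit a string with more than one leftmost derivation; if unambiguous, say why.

Ambiguous - the string 't or f and f or f or f or t' has two distinct leftmost derivations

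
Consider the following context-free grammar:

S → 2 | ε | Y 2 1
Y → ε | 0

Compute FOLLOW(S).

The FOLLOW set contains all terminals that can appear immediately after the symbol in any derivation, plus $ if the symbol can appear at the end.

We compute FOLLOW(S) using the standard algorithm.
FOLLOW(S) starts with {$}.
FIRST(S) = {0, 2, ε}
FIRST(Y) = {0, ε}
FOLLOW(S) = {$}
FOLLOW(Y) = {2}
Therefore, FOLLOW(S) = {$}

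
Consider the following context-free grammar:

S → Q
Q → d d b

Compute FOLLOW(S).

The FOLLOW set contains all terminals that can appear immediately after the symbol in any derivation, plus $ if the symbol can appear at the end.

We compute FOLLOW(S) using the standard algorithm.
FOLLOW(S) starts with {$}.
FIRST(Q) = {d}
FIRST(S) = {d}
FOLLOW(Q) = {$}
FOLLOW(S) = {$}
Therefore, FOLLOW(S) = {$}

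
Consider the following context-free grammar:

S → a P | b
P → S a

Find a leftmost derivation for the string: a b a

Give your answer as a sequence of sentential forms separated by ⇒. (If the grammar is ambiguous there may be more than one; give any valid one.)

S ⇒ a P ⇒ a S a ⇒ a b a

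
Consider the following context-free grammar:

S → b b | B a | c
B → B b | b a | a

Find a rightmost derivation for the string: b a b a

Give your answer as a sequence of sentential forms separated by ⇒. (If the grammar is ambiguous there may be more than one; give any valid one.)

S ⇒ B a ⇒ B b a ⇒ b a b a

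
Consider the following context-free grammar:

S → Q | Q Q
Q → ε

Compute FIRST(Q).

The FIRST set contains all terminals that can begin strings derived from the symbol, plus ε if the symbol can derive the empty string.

We compute FIRST(Q) using the standard algorithm.
FIRST(Q) = {ε}
FIRST(S) = {ε}
Therefore, FIRST(Q) = {ε}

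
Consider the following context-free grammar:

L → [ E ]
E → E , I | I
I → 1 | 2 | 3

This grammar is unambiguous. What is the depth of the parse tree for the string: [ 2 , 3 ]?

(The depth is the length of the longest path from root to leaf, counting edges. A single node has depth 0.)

4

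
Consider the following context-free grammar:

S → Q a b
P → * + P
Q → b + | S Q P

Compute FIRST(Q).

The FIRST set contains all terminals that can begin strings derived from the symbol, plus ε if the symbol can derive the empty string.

We compute FIRST(Q) using the standard algorithm.
FIRST(P) = {*}
FIRST(Q) = {b}
FIRST(S) = {b}
Therefore, FIRST(Q) = {b}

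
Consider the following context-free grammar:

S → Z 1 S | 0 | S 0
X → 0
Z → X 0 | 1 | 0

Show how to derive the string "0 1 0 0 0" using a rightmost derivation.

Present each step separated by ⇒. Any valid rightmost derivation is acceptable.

S ⇒ Z 1 S ⇒ Z 1 S 0 ⇒ Z 1 S 0 0 ⇒ Z 1 0 0 0 ⇒ 0 1 0 0 0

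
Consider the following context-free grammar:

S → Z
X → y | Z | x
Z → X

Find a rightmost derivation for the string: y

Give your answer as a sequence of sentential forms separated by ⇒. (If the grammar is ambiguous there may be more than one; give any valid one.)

S ⇒ Z ⇒ X ⇒ y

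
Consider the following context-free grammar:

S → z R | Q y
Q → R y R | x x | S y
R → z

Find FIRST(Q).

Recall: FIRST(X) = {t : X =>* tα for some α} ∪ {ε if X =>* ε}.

We compute FIRST(Q) using the standard algorithm.
FIRST(Q) = {x, z}
FIRST(R) = {z}
FIRST(S) = {x, z}
Therefore, FIRST(Q) = {x, z}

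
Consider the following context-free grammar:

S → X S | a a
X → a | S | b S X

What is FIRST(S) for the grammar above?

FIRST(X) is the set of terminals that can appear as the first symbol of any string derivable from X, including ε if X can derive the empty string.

We compute FIRST(S) using the standard algorithm.
FIRST(S) = {a, b}
FIRST(X) = {a, b}
Therefore, FIRST(S) = {a, b}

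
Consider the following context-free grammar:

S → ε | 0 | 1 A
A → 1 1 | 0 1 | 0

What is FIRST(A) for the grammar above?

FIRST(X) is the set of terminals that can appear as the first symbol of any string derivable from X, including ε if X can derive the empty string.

We compute FIRST(A) using the standard algorithm.
FIRST(A) = {0, 1}
FIRST(S) = {0, 1, ε}
Therefore, FIRST(A) = {0, 1}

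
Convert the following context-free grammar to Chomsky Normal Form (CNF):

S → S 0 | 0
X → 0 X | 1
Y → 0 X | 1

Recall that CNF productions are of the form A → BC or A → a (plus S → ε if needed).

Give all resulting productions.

T0 → 0; S → 0; X → 1; Y → 1; S → S T0; X → T0 X; Y → T0 X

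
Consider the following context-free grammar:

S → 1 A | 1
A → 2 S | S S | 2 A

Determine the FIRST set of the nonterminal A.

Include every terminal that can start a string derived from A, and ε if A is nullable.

We compute FIRST(A) using the standard algorithm.
FIRST(A) = {1, 2}
FIRST(S) = {1}
Therefore, FIRST(A) = {1, 2}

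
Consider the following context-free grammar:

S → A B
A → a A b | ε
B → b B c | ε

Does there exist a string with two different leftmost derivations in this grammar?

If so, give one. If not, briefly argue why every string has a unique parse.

No - every string in the language has a unique leftmost derivation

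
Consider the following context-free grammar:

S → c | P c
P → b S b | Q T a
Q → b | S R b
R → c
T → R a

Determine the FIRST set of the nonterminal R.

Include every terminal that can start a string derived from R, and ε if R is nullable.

We compute FIRST(R) using the standard algorithm.
FIRST(P) = {b, c}
FIRST(Q) = {b, c}
FIRST(R) = {c}
FIRST(S) = {b, c}
FIRST(T) = {c}
Therefore, FIRST(R) = {c}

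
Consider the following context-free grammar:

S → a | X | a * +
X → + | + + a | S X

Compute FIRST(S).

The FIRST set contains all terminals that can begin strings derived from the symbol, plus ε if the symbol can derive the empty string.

We compute FIRST(S) using the standard algorithm.
FIRST(S) = {+, a}
FIRST(X) = {+, a}
Therefore, FIRST(S) = {+, a}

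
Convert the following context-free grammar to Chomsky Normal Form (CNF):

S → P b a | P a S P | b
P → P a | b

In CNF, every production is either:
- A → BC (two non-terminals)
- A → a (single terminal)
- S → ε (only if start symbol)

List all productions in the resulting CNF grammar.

TB → b; TA → a; S → b; P → b; S → P X0; X0 → TB TA; S → P X1; X1 → TA X2; X2 → S P; P → P TA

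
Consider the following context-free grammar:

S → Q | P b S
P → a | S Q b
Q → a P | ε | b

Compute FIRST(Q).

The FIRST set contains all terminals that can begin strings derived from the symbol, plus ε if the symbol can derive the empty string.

We compute FIRST(Q) using the standard algorithm.
FIRST(P) = {a, b}
FIRST(Q) = {a, b, ε}
FIRST(S) = {a, b, ε}
Therefore, FIRST(Q) = {a, b, ε}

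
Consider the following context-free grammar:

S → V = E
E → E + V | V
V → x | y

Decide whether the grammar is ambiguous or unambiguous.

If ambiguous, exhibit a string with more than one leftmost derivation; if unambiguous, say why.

Unambiguous - every string in the language has a unique leftmost derivation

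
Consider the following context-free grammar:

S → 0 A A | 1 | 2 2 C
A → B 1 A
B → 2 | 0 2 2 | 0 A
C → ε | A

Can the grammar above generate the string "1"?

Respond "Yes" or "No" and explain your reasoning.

Yes - a valid derivation exists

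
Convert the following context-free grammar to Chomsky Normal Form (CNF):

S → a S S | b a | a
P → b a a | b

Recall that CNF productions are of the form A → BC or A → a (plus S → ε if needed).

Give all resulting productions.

TA → a; TB → b; S → a; P → b; S → TA X0; X0 → S S; S → TB TA; P → TB X1; X1 → TA TA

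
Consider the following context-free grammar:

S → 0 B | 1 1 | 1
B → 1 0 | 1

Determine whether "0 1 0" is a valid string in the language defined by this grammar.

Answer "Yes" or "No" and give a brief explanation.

Yes - a valid derivation exists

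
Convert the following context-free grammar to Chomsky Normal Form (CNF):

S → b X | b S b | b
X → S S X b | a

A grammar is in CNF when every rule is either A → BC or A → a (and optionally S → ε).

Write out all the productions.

TB → b; S → b; X → a; S → TB X; S → TB X0; X0 → S TB; X → S X1; X1 → S X2; X2 → X TB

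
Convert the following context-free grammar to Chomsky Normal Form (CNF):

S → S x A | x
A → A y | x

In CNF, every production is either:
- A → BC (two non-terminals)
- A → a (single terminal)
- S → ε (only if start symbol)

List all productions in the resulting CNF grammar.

TX → x; S → x; TY → y; A → x; S → S X0; X0 → TX A; A → A TY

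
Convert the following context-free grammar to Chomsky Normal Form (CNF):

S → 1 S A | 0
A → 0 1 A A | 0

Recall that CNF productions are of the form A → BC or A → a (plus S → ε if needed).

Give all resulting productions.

T1 → 1; S → 0; T0 → 0; A → 0; S → T1 X0; X0 → S A; A → T0 X1; X1 → T1 X2; X2 → A A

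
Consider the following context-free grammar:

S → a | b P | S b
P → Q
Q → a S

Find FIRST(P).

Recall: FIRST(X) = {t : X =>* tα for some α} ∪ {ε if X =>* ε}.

We compute FIRST(P) using the standard algorithm.
FIRST(P) = {a}
FIRST(Q) = {a}
FIRST(S) = {a, b}
Therefore, FIRST(P) = {a}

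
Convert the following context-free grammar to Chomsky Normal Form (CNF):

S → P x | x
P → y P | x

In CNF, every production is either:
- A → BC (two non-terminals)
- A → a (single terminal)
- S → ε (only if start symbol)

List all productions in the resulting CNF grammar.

TX → x; S → x; TY → y; P → x; S → P TX; P → TY P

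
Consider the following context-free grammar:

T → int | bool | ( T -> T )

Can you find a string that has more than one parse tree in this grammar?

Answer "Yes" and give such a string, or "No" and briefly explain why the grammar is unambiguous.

No - the grammar is unambiguous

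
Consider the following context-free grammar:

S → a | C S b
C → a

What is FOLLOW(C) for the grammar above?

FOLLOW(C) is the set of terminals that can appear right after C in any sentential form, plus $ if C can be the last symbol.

We compute FOLLOW(C) using the standard algorithm.
FOLLOW(S) starts with {$}.
FIRST(C) = {a}
FIRST(S) = {a}
FOLLOW(C) = {a}
FOLLOW(S) = {$, b}
Therefore, FOLLOW(C) = {a}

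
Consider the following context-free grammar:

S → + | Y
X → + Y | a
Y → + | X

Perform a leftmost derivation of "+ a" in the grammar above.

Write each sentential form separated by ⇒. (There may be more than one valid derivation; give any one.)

S ⇒ Y ⇒ X ⇒ + Y ⇒ + X ⇒ + a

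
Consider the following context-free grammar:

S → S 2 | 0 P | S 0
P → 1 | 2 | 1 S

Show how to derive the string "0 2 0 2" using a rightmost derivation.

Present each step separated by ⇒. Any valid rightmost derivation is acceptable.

S ⇒ S 2 ⇒ S 0 2 ⇒ 0 P 0 2 ⇒ 0 2 0 2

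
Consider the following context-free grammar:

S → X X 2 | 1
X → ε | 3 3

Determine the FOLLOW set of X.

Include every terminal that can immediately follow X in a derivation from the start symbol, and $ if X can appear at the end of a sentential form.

We compute FOLLOW(X) using the standard algorithm.
FOLLOW(S) starts with {$}.
FIRST(S) = {1, 2, 3}
FIRST(X) = {3, ε}
FOLLOW(S) = {$}
FOLLOW(X) = {2, 3}
Therefore, FOLLOW(X) = {2, 3}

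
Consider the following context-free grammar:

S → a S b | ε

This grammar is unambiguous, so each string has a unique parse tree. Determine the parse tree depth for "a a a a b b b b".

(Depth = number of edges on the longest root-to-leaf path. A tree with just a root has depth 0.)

5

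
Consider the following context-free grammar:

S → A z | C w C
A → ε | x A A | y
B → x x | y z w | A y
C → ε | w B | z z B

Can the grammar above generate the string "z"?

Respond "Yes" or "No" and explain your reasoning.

Yes - a valid derivation exists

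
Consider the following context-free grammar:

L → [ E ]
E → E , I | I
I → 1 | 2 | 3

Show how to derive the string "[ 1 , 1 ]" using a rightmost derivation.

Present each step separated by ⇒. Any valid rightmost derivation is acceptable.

L ⇒ [ E ] ⇒ [ E , I ] ⇒ [ E , 1 ] ⇒ [ I , 1 ] ⇒ [ 1 , 1 ]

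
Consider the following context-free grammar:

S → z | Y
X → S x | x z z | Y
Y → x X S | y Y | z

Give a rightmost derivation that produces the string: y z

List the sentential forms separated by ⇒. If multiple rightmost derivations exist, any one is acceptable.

S ⇒ Y ⇒ y Y ⇒ y z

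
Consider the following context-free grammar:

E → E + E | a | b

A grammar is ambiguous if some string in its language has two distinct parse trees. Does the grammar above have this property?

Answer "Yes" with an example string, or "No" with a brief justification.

Yes - the string 'a + b + b + b + b' has two distinct parse trees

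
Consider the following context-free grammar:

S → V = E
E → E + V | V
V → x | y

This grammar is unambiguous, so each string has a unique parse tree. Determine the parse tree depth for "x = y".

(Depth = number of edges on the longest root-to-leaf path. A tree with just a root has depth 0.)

3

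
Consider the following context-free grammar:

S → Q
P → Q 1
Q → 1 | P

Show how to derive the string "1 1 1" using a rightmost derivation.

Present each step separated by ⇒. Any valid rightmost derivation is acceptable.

S ⇒ Q ⇒ P ⇒ Q 1 ⇒ P 1 ⇒ Q 1 1 ⇒ 1 1 1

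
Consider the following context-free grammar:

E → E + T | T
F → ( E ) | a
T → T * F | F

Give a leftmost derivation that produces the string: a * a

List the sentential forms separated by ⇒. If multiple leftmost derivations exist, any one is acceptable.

E ⇒ T ⇒ T * F ⇒ F * F ⇒ a * F ⇒ a * a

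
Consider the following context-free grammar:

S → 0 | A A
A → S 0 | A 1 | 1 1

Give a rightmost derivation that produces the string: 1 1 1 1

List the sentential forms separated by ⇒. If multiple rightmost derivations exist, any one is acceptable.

S ⇒ A A ⇒ A 1 1 ⇒ 1 1 1 1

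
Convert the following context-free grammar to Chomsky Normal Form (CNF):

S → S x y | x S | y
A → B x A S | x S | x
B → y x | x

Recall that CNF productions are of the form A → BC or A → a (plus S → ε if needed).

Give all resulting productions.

TX → x; TY → y; S → y; A → x; B → x; S → S X0; X0 → TX TY; S → TX S; A → B X1; X1 → TX X2; X2 → A S; A → TX S; B → TY TX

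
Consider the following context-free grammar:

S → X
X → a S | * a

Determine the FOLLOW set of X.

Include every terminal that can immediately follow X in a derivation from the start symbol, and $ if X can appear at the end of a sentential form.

We compute FOLLOW(X) using the standard algorithm.
FOLLOW(S) starts with {$}.
FIRST(S) = {*, a}
FIRST(X) = {*, a}
FOLLOW(S) = {$}
FOLLOW(X) = {$}
Therefore, FOLLOW(X) = {$}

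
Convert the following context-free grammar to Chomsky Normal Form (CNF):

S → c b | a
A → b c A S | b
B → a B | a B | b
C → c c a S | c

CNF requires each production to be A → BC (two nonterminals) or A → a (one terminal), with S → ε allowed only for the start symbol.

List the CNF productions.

TC → c; TB → b; S → a; A → b; TA → a; B → b; C → c; S → TC TB; A → TB X0; X0 → TC X1; X1 → A S; B → TA B; B → TA B; C → TC X2; X2 → TC X3; X3 → TA S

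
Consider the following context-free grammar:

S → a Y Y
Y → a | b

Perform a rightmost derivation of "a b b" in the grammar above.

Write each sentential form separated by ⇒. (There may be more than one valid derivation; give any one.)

S ⇒ a Y Y ⇒ a Y b ⇒ a b b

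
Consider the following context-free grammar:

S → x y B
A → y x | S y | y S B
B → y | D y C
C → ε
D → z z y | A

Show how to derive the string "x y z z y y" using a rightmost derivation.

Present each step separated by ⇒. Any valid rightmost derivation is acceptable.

S ⇒ x y B ⇒ x y D y C ⇒ x y D y ⇒ x y z z y y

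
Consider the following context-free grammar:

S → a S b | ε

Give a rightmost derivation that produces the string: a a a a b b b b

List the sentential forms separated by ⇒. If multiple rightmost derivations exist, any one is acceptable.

S ⇒ a S b ⇒ a a S b b ⇒ a a a S b b b ⇒ a a a a S b b b b ⇒ a a a a b b b b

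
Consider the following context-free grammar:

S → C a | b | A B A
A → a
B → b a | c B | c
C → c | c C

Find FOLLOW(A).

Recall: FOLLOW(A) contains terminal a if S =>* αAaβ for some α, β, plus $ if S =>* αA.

We compute FOLLOW(A) using the standard algorithm.
FOLLOW(S) starts with {$}.
FIRST(A) = {a}
FIRST(B) = {b, c}
FIRST(C) = {c}
FIRST(S) = {a, b, c}
FOLLOW(A) = {$, b, c}
FOLLOW(B) = {a}
FOLLOW(C) = {a}
FOLLOW(S) = {$}
Therefore, FOLLOW(A) = {$, b, c}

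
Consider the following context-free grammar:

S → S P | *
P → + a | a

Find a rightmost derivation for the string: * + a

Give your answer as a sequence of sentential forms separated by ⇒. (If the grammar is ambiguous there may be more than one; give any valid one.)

S ⇒ S P ⇒ S + a ⇒ * + a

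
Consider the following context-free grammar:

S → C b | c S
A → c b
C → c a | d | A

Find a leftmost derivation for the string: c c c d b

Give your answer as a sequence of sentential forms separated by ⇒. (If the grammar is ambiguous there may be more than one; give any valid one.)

S ⇒ c S ⇒ c c S ⇒ c c c S ⇒ c c c C b ⇒ c c c d b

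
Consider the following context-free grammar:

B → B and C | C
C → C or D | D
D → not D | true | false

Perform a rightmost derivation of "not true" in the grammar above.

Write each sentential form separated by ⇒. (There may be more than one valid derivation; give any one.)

B ⇒ C ⇒ D ⇒ not D ⇒ not true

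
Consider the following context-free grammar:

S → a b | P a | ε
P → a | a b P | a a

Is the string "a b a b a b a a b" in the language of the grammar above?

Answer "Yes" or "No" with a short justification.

No - no valid derivation exists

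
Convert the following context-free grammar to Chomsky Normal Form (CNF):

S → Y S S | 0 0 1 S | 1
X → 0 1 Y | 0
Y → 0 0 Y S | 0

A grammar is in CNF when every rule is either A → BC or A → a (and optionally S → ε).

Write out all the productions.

T0 → 0; T1 → 1; S → 1; X → 0; Y → 0; S → Y X0; X0 → S S; S → T0 X1; X1 → T0 X2; X2 → T1 S; X → T0 X3; X3 → T1 Y; Y → T0 X4; X4 → T0 X5; X5 → Y S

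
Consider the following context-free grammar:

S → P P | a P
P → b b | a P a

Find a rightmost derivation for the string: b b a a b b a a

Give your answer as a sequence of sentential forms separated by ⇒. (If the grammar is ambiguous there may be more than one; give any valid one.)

S ⇒ P P ⇒ P a P a ⇒ P a a P a a ⇒ P a a b b a a ⇒ b b a a b b a a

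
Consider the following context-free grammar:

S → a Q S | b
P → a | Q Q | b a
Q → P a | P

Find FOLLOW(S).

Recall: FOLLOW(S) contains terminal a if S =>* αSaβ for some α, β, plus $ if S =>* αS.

We compute FOLLOW(S) using the standard algorithm.
FOLLOW(S) starts with {$}.
FIRST(P) = {a, b}
FIRST(Q) = {a, b}
FIRST(S) = {a, b}
FOLLOW(P) = {a, b}
FOLLOW(Q) = {a, b}
FOLLOW(S) = {$}
Therefore, FOLLOW(S) = {$}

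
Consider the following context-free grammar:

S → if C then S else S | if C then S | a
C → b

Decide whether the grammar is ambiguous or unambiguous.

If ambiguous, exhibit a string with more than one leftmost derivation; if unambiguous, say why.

Ambiguous - the string 'if b then if b then if b then a else a else a' has two distinct leftmost derivations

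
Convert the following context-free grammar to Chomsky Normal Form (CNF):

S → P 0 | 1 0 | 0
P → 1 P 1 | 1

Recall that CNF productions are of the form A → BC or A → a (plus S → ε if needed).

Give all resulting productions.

T0 → 0; T1 → 1; S → 0; P → 1; S → P T0; S → T1 T0; P → T1 X0; X0 → P T1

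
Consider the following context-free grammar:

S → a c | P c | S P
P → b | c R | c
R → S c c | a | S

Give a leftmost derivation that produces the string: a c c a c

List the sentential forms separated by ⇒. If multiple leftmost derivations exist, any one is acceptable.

S ⇒ S P ⇒ a c P ⇒ a c c R ⇒ a c c S ⇒ a c c a c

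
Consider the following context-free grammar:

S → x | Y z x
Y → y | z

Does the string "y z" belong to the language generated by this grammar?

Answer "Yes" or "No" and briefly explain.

No - no valid derivation exists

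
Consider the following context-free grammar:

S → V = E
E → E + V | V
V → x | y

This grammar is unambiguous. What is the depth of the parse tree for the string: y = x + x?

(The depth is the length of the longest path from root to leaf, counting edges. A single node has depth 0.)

4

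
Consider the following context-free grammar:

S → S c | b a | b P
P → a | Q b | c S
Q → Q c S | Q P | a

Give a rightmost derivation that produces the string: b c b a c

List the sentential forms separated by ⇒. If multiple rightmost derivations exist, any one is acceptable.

S ⇒ S c ⇒ b P c ⇒ b c S c ⇒ b c b a c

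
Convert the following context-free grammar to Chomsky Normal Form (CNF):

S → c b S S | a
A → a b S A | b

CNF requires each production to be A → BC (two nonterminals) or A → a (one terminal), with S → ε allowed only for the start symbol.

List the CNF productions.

TC → c; TB → b; S → a; TA → a; A → b; S → TC X0; X0 → TB X1; X1 → S S; A → TA X2; X2 → TB X3; X3 → S A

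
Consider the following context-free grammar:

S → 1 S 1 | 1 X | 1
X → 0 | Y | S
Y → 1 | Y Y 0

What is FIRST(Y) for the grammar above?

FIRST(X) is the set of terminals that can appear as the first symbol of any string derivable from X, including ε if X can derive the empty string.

We compute FIRST(Y) using the standard algorithm.
FIRST(S) = {1}
FIRST(X) = {0, 1}
FIRST(Y) = {1}
Therefore, FIRST(Y) = {1}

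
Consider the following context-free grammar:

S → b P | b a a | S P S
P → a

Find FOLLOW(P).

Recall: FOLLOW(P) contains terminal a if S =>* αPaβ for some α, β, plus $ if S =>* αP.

We compute FOLLOW(P) using the standard algorithm.
FOLLOW(S) starts with {$}.
FIRST(P) = {a}
FIRST(S) = {b}
FOLLOW(P) = {$, a, b}
FOLLOW(S) = {$, a}
Therefore, FOLLOW(P) = {$, a, b}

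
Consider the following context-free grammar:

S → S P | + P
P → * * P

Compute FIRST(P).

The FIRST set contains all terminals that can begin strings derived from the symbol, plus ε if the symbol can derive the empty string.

We compute FIRST(P) using the standard algorithm.
FIRST(P) = {*}
FIRST(S) = {+}
Therefore, FIRST(P) = {*}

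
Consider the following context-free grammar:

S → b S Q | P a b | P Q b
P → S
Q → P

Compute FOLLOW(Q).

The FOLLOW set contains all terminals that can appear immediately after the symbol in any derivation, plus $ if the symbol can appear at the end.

We compute FOLLOW(Q) using the standard algorithm.
FOLLOW(S) starts with {$}.
FIRST(P) = {b}
FIRST(Q) = {b}
FIRST(S) = {b}
FOLLOW(P) = {$, a, b}
FOLLOW(Q) = {$, a, b}
FOLLOW(S) = {$, a, b}
Therefore, FOLLOW(Q) = {$, a, b}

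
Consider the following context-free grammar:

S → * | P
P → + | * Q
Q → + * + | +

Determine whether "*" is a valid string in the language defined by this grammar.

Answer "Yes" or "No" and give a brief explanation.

Yes - a valid derivation exists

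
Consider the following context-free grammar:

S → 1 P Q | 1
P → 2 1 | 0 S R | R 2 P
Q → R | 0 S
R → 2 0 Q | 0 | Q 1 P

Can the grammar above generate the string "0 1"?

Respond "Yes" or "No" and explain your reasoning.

No - no valid derivation exists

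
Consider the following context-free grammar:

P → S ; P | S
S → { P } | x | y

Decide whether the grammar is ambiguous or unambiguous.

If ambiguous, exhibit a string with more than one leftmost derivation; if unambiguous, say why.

Unambiguous - every string in the language has a unique leftmost derivation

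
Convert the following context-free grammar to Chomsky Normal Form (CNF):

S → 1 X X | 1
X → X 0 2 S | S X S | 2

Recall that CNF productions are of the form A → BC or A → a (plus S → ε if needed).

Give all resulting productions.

T1 → 1; S → 1; T0 → 0; T2 → 2; X → 2; S → T1 X0; X0 → X X; X → X X1; X1 → T0 X2; X2 → T2 S; X → S X3; X3 → X S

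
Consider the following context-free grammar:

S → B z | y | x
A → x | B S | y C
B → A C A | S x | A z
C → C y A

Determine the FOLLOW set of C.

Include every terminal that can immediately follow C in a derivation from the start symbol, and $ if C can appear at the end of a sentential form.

We compute FOLLOW(C) using the standard algorithm.
FOLLOW(S) starts with {$}.
FIRST(A) = {x, y}
FIRST(B) = {x, y}
FIRST(C) = {}
FIRST(S) = {x, y}
FOLLOW(A) = {x, y, z}
FOLLOW(B) = {x, y, z}
FOLLOW(C) = {x, y, z}
FOLLOW(S) = {$, x, y, z}
Therefore, FOLLOW(C) = {x, y, z}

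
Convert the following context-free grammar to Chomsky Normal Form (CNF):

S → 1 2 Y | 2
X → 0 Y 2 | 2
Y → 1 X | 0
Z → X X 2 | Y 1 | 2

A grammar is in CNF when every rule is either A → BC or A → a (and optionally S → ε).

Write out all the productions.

T1 → 1; T2 → 2; S → 2; T0 → 0; X → 2; Y → 0; Z → 2; S → T1 X0; X0 → T2 Y; X → T0 X1; X1 → Y T2; Y → T1 X; Z → X X2; X2 → X T2; Z → Y T1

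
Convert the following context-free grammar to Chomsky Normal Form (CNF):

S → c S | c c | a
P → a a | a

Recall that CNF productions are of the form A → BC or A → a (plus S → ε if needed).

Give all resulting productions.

TC → c; S → a; TA → a; P → a; S → TC S; S → TC TC; P → TA TA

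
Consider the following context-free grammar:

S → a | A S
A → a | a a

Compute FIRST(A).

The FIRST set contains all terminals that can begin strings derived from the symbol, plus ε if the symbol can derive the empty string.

We compute FIRST(A) using the standard algorithm.
FIRST(A) = {a}
FIRST(S) = {a}
Therefore, FIRST(A) = {a}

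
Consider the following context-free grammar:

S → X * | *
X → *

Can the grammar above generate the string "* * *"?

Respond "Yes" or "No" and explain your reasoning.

No - no valid derivation exists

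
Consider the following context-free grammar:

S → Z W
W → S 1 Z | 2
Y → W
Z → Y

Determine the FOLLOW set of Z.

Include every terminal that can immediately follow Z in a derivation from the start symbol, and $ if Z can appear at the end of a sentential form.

We compute FOLLOW(Z) using the standard algorithm.
FOLLOW(S) starts with {$}.
FIRST(S) = {2}
FIRST(W) = {2}
FIRST(Y) = {2}
FIRST(Z) = {2}
FOLLOW(S) = {$, 1}
FOLLOW(W) = {$, 1, 2}
FOLLOW(Y) = {$, 1, 2}
FOLLOW(Z) = {$, 1, 2}
Therefore, FOLLOW(Z) = {$, 1, 2}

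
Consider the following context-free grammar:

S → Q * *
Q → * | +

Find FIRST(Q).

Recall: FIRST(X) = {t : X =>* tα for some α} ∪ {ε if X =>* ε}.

We compute FIRST(Q) using the standard algorithm.
FIRST(Q) = {*, +}
FIRST(S) = {*, +}
Therefore, FIRST(Q) = {*, +}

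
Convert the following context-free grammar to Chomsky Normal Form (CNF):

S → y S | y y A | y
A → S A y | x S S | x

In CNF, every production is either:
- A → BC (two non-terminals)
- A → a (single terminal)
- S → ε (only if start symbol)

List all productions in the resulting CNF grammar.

TY → y; S → y; TX → x; A → x; S → TY S; S → TY X0; X0 → TY A; A → S X1; X1 → A TY; A → TX X2; X2 → S S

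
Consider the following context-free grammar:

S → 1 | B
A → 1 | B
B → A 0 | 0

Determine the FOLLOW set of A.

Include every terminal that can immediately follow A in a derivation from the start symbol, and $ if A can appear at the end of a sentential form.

We compute FOLLOW(A) using the standard algorithm.
FOLLOW(S) starts with {$}.
FIRST(A) = {0, 1}
FIRST(B) = {0, 1}
FIRST(S) = {0, 1}
FOLLOW(A) = {0}
FOLLOW(B) = {$, 0}
FOLLOW(S) = {$}
Therefore, FOLLOW(A) = {0}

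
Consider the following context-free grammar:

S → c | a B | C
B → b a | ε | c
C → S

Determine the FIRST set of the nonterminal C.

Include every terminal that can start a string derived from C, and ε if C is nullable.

We compute FIRST(C) using the standard algorithm.
FIRST(B) = {b, c, ε}
FIRST(C) = {a, c}
FIRST(S) = {a, c}
Therefore, FIRST(C) = {a, c}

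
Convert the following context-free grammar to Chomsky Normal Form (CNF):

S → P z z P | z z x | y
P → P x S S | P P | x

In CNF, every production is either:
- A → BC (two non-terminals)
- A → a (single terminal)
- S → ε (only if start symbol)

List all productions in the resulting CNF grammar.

TZ → z; TX → x; S → y; P → x; S → P X0; X0 → TZ X1; X1 → TZ P; S → TZ X2; X2 → TZ TX; P → P X3; X3 → TX X4; X4 → S S; P → P P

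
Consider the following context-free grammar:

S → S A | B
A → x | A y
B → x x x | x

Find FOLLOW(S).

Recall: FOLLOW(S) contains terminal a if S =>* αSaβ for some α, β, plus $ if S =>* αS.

We compute FOLLOW(S) using the standard algorithm.
FOLLOW(S) starts with {$}.
FIRST(A) = {x}
FIRST(B) = {x}
FIRST(S) = {x}
FOLLOW(A) = {$, x, y}
FOLLOW(B) = {$, x}
FOLLOW(S) = {$, x}
Therefore, FOLLOW(S) = {$, x}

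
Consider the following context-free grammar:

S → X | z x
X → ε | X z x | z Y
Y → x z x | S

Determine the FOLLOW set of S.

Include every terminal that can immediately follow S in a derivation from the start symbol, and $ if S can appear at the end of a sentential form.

We compute FOLLOW(S) using the standard algorithm.
FOLLOW(S) starts with {$}.
FIRST(S) = {z, ε}
FIRST(X) = {z, ε}
FIRST(Y) = {x, z, ε}
FOLLOW(S) = {$, z}
FOLLOW(X) = {$, z}
FOLLOW(Y) = {$, z}
Therefore, FOLLOW(S) = {$, z}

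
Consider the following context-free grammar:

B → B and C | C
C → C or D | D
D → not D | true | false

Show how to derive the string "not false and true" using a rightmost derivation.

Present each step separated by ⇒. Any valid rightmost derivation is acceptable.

B ⇒ B and C ⇒ B and D ⇒ B and true ⇒ C and true ⇒ D and true ⇒ not D and true ⇒ not false and true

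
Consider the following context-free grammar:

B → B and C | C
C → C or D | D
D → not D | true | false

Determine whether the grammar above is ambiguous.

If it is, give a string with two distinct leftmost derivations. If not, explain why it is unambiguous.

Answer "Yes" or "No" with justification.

No - the grammar is unambiguous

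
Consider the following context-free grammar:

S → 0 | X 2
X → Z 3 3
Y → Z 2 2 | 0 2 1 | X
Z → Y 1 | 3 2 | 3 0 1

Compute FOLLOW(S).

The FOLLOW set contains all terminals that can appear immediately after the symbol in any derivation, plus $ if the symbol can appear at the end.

We compute FOLLOW(S) using the standard algorithm.
FOLLOW(S) starts with {$}.
FIRST(S) = {0, 3}
FIRST(X) = {0, 3}
FIRST(Y) = {0, 3}
FIRST(Z) = {0, 3}
FOLLOW(S) = {$}
FOLLOW(X) = {1, 2}
FOLLOW(Y) = {1}
FOLLOW(Z) = {2, 3}
Therefore, FOLLOW(S) = {$}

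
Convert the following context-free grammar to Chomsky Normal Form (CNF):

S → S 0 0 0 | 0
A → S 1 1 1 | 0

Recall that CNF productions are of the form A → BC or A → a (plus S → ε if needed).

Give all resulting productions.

T0 → 0; S → 0; T1 → 1; A → 0; S → S X0; X0 → T0 X1; X1 → T0 T0; A → S X2; X2 → T1 X3; X3 → T1 T1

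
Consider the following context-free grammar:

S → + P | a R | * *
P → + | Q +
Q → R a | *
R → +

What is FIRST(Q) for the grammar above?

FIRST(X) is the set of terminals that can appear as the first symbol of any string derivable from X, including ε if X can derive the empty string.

We compute FIRST(Q) using the standard algorithm.
FIRST(P) = {*, +}
FIRST(Q) = {*, +}
FIRST(R) = {+}
FIRST(S) = {*, +, a}
Therefore, FIRST(Q) = {*, +}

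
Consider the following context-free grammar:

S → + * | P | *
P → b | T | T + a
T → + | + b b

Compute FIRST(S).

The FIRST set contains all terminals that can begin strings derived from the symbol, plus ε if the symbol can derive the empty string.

We compute FIRST(S) using the standard algorithm.
FIRST(P) = {+, b}
FIRST(S) = {*, +, b}
FIRST(T) = {+}
Therefore, FIRST(S) = {*, +, b}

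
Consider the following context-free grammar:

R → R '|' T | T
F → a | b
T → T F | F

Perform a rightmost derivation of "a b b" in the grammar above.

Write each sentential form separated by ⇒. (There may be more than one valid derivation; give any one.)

R ⇒ T ⇒ T F ⇒ T b ⇒ T F b ⇒ T b b ⇒ F b b ⇒ a b b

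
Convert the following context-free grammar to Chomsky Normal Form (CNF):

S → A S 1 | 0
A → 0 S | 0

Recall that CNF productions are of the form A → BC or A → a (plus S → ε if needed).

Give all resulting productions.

T1 → 1; S → 0; T0 → 0; A → 0; S → A X0; X0 → S T1; A → T0 S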